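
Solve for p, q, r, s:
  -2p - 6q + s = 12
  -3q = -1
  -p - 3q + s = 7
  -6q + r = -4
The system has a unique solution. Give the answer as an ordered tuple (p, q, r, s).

(-6, 1/3, -2, 2)

Form the augmented matrix and row-reduce:
  [ -2  -6  0  1  |  12 ]
  [  0  -3  0  0  |  -1 ]
  [ -1  -3  0  1  |   7 ]
  [  0  -6  1  0  |  -4 ]
r1 := -1/2·r1
  [  1   3  0  -1/2  |  -6 ]
  [  0  -3  0     0  |  -1 ]
  [ -1  -3  0     1  |   7 ]
  [  0  -6  1     0  |  -4 ]
r3 := r3 + r1
  [ 1   3  0  -1/2  |  -6 ]
  [ 0  -3  0     0  |  -1 ]
  [ 0   0  0   1/2  |   1 ]
  [ 0  -6  1     0  |  -4 ]
r2 := -1/3·r2
  [ 1   3  0  -1/2  |   -6 ]
  [ 0   1  0     0  |  1/3 ]
  [ 0   0  0   1/2  |    1 ]
  [ 0  -6  1     0  |   -4 ]
r4 := r4 + 6·r2
  [ 1  3  0  -1/2  |   -6 ]
  [ 0  1  0     0  |  1/3 ]
  [ 0  0  0   1/2  |    1 ]
  [ 0  0  1     0  |   -2 ]
r3 <-> r4
  [ 1  3  0  -1/2  |   -6 ]
  [ 0  1  0     0  |  1/3 ]
  [ 0  0  1     0  |   -2 ]
  [ 0  0  0   1/2  |    1 ]
r4 := 2·r4
  [ 1  3  0  -1/2  |   -6 ]
  [ 0  1  0     0  |  1/3 ]
  [ 0  0  1     0  |   -2 ]
  [ 0  0  0     1  |    2 ]
r1 := r1 + 1/2·r4
  [ 1  3  0  0  |   -5 ]
  [ 0  1  0  0  |  1/3 ]
  [ 0  0  1  0  |   -2 ]
  [ 0  0  0  1  |    2 ]
r1 := r1 − 3·r2
  [ 1  0  0  0  |   -6 ]
  [ 0  1  0  0  |  1/3 ]
  [ 0  0  1  0  |   -2 ]
  [ 0  0  0  1  |    2 ]
Reading off the last column: p = -6, q = 1/3, r = -2, s = 2.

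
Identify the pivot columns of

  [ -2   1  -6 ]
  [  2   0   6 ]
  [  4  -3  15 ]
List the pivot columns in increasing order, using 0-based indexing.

r1 → -1/2·r1
  [ 1  -1/2   3 ]
  [ 2     0   6 ]
  [ 4    -3  15 ]
r2 → r2 − 2·r1
  [ 1  -1/2   3 ]
  [ 0     1   0 ]
  [ 4    -3  15 ]
r3 → r3 − 4·r1
  [ 1  -1/2  3 ]
  [ 0     1  0 ]
  [ 0    -1  3 ]
r3 → r3 + r2
  [ 1  -1/2  3 ]
  [ 0     1  0 ]
  [ 0     0  3 ]
r3 → 1/3·r3
  [ 1  -1/2  3 ]
  [ 0     1  0 ]
  [ 0     0  1 ]
r1 → r1 − 3·r3
  [ 1  -1/2  0 ]
  [ 0     1  0 ]
  [ 0     0  1 ]
r1 → r1 + 1/2·r2
  [ 1  0  0 ]
  [ 0  1  0 ]
  [ 0  0  1 ]
Pivot columns are the columns containing a leading 1.

0, 1, 2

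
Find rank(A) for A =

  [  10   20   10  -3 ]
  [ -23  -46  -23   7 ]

ρ1 ← 1/10·ρ1
  [   1    2    1  -3/10 ]
  [ -23  -46  -23      7 ]
ρ2 ← ρ2 + 23·ρ1
  [ 1  2  1  -3/10 ]
  [ 0  0  0   1/10 ]
ρ2 ← 10·ρ2
  [ 1  2  1  -3/10 ]
  [ 0  0  0      1 ]
ρ1 ← ρ1 + 3/10·ρ2
  [ 1  2  1  0 ]
  [ 0  0  0  1 ]
The reduced form has 2 nonzero rows.

rank = 2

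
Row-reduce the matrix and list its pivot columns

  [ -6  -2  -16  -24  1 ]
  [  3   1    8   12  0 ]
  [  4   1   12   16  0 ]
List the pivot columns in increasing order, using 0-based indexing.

0, 1, 4

ρ1 -> -1/6·ρ1
  [ 1  1/3  8/3   4  -1/6 ]
  [ 3    1    8  12     0 ]
  [ 4    1   12  16     0 ]
ρ2 -> ρ2 − 3·ρ1
  [ 1  1/3  8/3   4  -1/6 ]
  [ 0    0    0   0   1/2 ]
  [ 4    1   12  16     0 ]
ρ3 -> ρ3 − 4·ρ1
  [ 1   1/3  8/3  4  -1/6 ]
  [ 0     0    0  0   1/2 ]
  [ 0  -1/3  4/3  0   2/3 ]
ρ2 <-> ρ3
  [ 1   1/3  8/3  4  -1/6 ]
  [ 0  -1/3  4/3  0   2/3 ]
  [ 0     0    0  0   1/2 ]
ρ2 -> -3·ρ2
  [ 1  1/3  8/3  4  -1/6 ]
  [ 0    1   -4  0    -2 ]
  [ 0    0    0  0   1/2 ]
ρ3 -> 2·ρ3
  [ 1  1/3  8/3  4  -1/6 ]
  [ 0    1   -4  0    -2 ]
  [ 0    0    0  0     1 ]
ρ2 -> ρ2 + 2·ρ3
  [ 1  1/3  8/3  4  -1/6 ]
  [ 0    1   -4  0     0 ]
  [ 0    0    0  0     1 ]
ρ1 -> ρ1 + 1/6·ρ3
  [ 1  1/3  8/3  4  0 ]
  [ 0    1   -4  0  0 ]
  [ 0    0    0  0  1 ]
ρ1 -> ρ1 − 1/3·ρ2
  [ 1  0   4  4  0 ]
  [ 0  1  -4  0  0 ]
  [ 0  0   0  0  1 ]
Pivot columns are the columns containing a leading 1.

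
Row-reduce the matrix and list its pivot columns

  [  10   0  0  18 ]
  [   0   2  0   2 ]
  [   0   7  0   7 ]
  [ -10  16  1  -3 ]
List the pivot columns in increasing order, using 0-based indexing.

0, 1, 2

r1 := 1/10·r1
  [   1   0  0  9/5 ]
  [   0   2  0    2 ]
  [   0   7  0    7 ]
  [ -10  16  1   -3 ]
r4 := r4 + 10·r1
  [ 1   0  0  9/5 ]
  [ 0   2  0    2 ]
  [ 0   7  0    7 ]
  [ 0  16  1   15 ]
r2 := 1/2·r2
  [ 1   0  0  9/5 ]
  [ 0   1  0    1 ]
  [ 0   7  0    7 ]
  [ 0  16  1   15 ]
r3 := r3 − 7·r2
  [ 1   0  0  9/5 ]
  [ 0   1  0    1 ]
  [ 0   0  0    0 ]
  [ 0  16  1   15 ]
r4 := r4 − 16·r2
  [ 1  0  0  9/5 ]
  [ 0  1  0    1 ]
  [ 0  0  0    0 ]
  [ 0  0  1   -1 ]
r3 <-> r4
  [ 1  0  0  9/5 ]
  [ 0  1  0    1 ]
  [ 0  0  1   -1 ]
  [ 0  0  0    0 ]
Pivot columns are the columns containing a leading 1.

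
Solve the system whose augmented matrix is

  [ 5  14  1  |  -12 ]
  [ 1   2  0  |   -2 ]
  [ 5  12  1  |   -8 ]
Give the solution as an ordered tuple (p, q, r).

(2, -2, 6)

R1 := 1/5·R1
  [ 1  14/5  1/5  |  -12/5 ]
  [ 1     2    0  |     -2 ]
  [ 5    12    1  |     -8 ]
R2 := R2 − R1
  [ 1  14/5   1/5  |  -12/5 ]
  [ 0  -4/5  -1/5  |    2/5 ]
  [ 5    12     1  |     -8 ]
R3 := R3 − 5·R1
  [ 1  14/5   1/5  |  -12/5 ]
  [ 0  -4/5  -1/5  |    2/5 ]
  [ 0    -2     0  |      4 ]
R2 := -5/4·R2
  [ 1  14/5  1/5  |  -12/5 ]
  [ 0     1  1/4  |   -1/2 ]
  [ 0    -2    0  |      4 ]
R3 := R3 + 2·R2
  [ 1  14/5  1/5  |  -12/5 ]
  [ 0     1  1/4  |   -1/2 ]
  [ 0     0  1/2  |      3 ]
R3 := 2·R3
  [ 1  14/5  1/5  |  -12/5 ]
  [ 0     1  1/4  |   -1/2 ]
  [ 0     0    1  |      6 ]
R2 := R2 − 1/4·R3
  [ 1  14/5  1/5  |  -12/5 ]
  [ 0     1    0  |     -2 ]
  [ 0     0    1  |      6 ]
R1 := R1 − 1/5·R3
  [ 1  14/5  0  |  -18/5 ]
  [ 0     1  0  |     -2 ]
  [ 0     0  1  |      6 ]
R1 := R1 − 14/5·R2
  [ 1  0  0  |   2 ]
  [ 0  1  0  |  -2 ]
  [ 0  0  1  |   6 ]
Reading off the last column: p = 2, q = -2, r = 6.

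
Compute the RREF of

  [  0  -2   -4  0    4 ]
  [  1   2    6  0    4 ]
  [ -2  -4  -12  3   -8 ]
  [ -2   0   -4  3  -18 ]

[[1, 0, 2, 0, 0], [0, 1, 2, 0, 0], [0, 0, 0, 1, 0], [0, 0, 0, 0, 1]]

R1 ↔ R2
  [  1   2    6  0    4 ]
  [  0  -2   -4  0    4 ]
  [ -2  -4  -12  3   -8 ]
  [ -2   0   -4  3  -18 ]
R3 → R3 + 2·R1
  [  1   2   6  0    4 ]
  [  0  -2  -4  0    4 ]
  [  0   0   0  3    0 ]
  [ -2   0  -4  3  -18 ]
R4 → R4 + 2·R1
  [ 1   2   6  0    4 ]
  [ 0  -2  -4  0    4 ]
  [ 0   0   0  3    0 ]
  [ 0   4   8  3  -10 ]
R2 → -1/2·R2
  [ 1  2  6  0    4 ]
  [ 0  1  2  0   -2 ]
  [ 0  0  0  3    0 ]
  [ 0  4  8  3  -10 ]
R4 → R4 − 4·R2
  [ 1  2  6  0   4 ]
  [ 0  1  2  0  -2 ]
  [ 0  0  0  3   0 ]
  [ 0  0  0  3  -2 ]
R3 → 1/3·R3
  [ 1  2  6  0   4 ]
  [ 0  1  2  0  -2 ]
  [ 0  0  0  1   0 ]
  [ 0  0  0  3  -2 ]
R4 → R4 − 3·R3
  [ 1  2  6  0   4 ]
  [ 0  1  2  0  -2 ]
  [ 0  0  0  1   0 ]
  [ 0  0  0  0  -2 ]
R4 → -1/2·R4
  [ 1  2  6  0   4 ]
  [ 0  1  2  0  -2 ]
  [ 0  0  0  1   0 ]
  [ 0  0  0  0   1 ]
R2 → R2 + 2·R4
  [ 1  2  6  0  4 ]
  [ 0  1  2  0  0 ]
  [ 0  0  0  1  0 ]
  [ 0  0  0  0  1 ]
R1 → R1 − 4·R4
  [ 1  2  6  0  0 ]
  [ 0  1  2  0  0 ]
  [ 0  0  0  1  0 ]
  [ 0  0  0  0  1 ]
R1 → R1 − 2·R2
  [ 1  0  2  0  0 ]
  [ 0  1  2  0  0 ]
  [ 0  0  0  1  0 ]
  [ 0  0  0  0  1 ]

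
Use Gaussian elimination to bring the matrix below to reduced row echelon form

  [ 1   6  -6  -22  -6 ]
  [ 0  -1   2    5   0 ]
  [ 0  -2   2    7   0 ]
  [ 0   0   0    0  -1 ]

R2 -> -1·R2
  [ 1   6  -6  -22  -6 ]
  [ 0   1  -2   -5   0 ]
  [ 0  -2   2    7   0 ]
  [ 0   0   0    0  -1 ]
R3 -> R3 + 2·R2
  [ 1  6  -6  -22  -6 ]
  [ 0  1  -2   -5   0 ]
  [ 0  0  -2   -3   0 ]
  [ 0  0   0    0  -1 ]
R3 -> -1/2·R3
  [ 1  6  -6  -22  -6 ]
  [ 0  1  -2   -5   0 ]
  [ 0  0   1  3/2   0 ]
  [ 0  0   0    0  -1 ]
R4 -> -1·R4
  [ 1  6  -6  -22  -6 ]
  [ 0  1  -2   -5   0 ]
  [ 0  0   1  3/2   0 ]
  [ 0  0   0    0   1 ]
R1 -> R1 + 6·R4
  [ 1  6  -6  -22  0 ]
  [ 0  1  -2   -5  0 ]
  [ 0  0   1  3/2  0 ]
  [ 0  0   0    0  1 ]
R2 -> R2 + 2·R3
  [ 1  6  -6  -22  0 ]
  [ 0  1   0   -2  0 ]
  [ 0  0   1  3/2  0 ]
  [ 0  0   0    0  1 ]
R1 -> R1 + 6·R3
  [ 1  6  0  -13  0 ]
  [ 0  1  0   -2  0 ]
  [ 0  0  1  3/2  0 ]
  [ 0  0  0    0  1 ]
R1 -> R1 − 6·R2
  [ 1  0  0   -1  0 ]
  [ 0  1  0   -2  0 ]
  [ 0  0  1  3/2  0 ]
  [ 0  0  0    0  1 ]

[[1, 0, 0, -1, 0], [0, 1, 0, -2, 0], [0, 0, 1, 3/2, 0], [0, 0, 0, 0, 1]]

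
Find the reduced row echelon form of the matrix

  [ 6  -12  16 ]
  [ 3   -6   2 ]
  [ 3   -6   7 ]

[[1, -2, 0], [0, 0, 1], [0, 0, 0]]

R1 -> 1/6·R1
  [ 1  -2  8/3 ]
  [ 3  -6    2 ]
  [ 3  -6    7 ]
R2 -> R2 − 3·R1
  [ 1  -2  8/3 ]
  [ 0   0   -6 ]
  [ 3  -6    7 ]
R3 -> R3 − 3·R1
  [ 1  -2  8/3 ]
  [ 0   0   -6 ]
  [ 0   0   -1 ]
R2 -> -1/6·R2
  [ 1  -2  8/3 ]
  [ 0   0    1 ]
  [ 0   0   -1 ]
R3 -> R3 + R2
  [ 1  -2  8/3 ]
  [ 0   0    1 ]
  [ 0   0    0 ]
R1 -> R1 − 8/3·R2
  [ 1  -2  0 ]
  [ 0   0  1 ]
  [ 0   0  0 ]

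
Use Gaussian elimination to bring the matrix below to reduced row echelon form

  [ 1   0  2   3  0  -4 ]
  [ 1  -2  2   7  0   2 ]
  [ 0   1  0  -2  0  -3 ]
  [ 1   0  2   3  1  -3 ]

[[1, 0, 2, 3, 0, -4], [0, 1, 0, -2, 0, -3], [0, 0, 0, 0, 1, 1], [0, 0, 0, 0, 0, 0]]

ρ2 → ρ2 − ρ1
  [ 1   0  2   3  0  -4 ]
  [ 0  -2  0   4  0   6 ]
  [ 0   1  0  -2  0  -3 ]
  [ 1   0  2   3  1  -3 ]
ρ4 → ρ4 − ρ1
  [ 1   0  2   3  0  -4 ]
  [ 0  -2  0   4  0   6 ]
  [ 0   1  0  -2  0  -3 ]
  [ 0   0  0   0  1   1 ]
ρ2 → -1/2·ρ2
  [ 1  0  2   3  0  -4 ]
  [ 0  1  0  -2  0  -3 ]
  [ 0  1  0  -2  0  -3 ]
  [ 0  0  0   0  1   1 ]
ρ3 → ρ3 − ρ2
  [ 1  0  2   3  0  -4 ]
  [ 0  1  0  -2  0  -3 ]
  [ 0  0  0   0  0   0 ]
  [ 0  0  0   0  1   1 ]
ρ3 ↔ ρ4
  [ 1  0  2   3  0  -4 ]
  [ 0  1  0  -2  0  -3 ]
  [ 0  0  0   0  1   1 ]
  [ 0  0  0   0  0   0 ]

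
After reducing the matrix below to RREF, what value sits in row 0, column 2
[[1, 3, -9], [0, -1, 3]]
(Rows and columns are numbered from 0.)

ρ2 -> -1·ρ2
  [ 1  3  -9 ]
  [ 0  1  -3 ]
ρ1 -> ρ1 − 3·ρ2
  [ 1  0   0 ]
  [ 0  1  -3 ]

0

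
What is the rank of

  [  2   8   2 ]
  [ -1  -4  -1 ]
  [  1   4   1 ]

R1 ← 1/2·R1
R2 ← R2 + R1
R3 ← R3 − R1
The reduced form has 1 nonzero row.

rank = 1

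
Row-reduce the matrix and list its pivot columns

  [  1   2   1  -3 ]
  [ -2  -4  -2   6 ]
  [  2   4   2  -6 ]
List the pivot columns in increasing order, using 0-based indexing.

Add 2 times r1 to r2.
  [ 1  2  1  -3 ]
  [ 0  0  0   0 ]
  [ 2  4  2  -6 ]
Subtract 2 times r1 from r3.
  [ 1  2  1  -3 ]
  [ 0  0  0   0 ]
  [ 0  0  0   0 ]
Pivot columns are the columns containing a leading 1.

0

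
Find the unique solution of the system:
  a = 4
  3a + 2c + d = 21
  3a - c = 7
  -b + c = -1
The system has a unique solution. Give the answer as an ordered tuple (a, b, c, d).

Form the augmented matrix and row-reduce:
  [ 1   0   0  0  |   4 ]
  [ 3   0   2  1  |  21 ]
  [ 3   0  -1  0  |   7 ]
  [ 0  -1   1  0  |  -1 ]
R2 ← R2 − 3·R1
  [ 1   0   0  0  |   4 ]
  [ 0   0   2  1  |   9 ]
  [ 3   0  -1  0  |   7 ]
  [ 0  -1   1  0  |  -1 ]
R3 ← R3 − 3·R1
  [ 1   0   0  0  |   4 ]
  [ 0   0   2  1  |   9 ]
  [ 0   0  -1  0  |  -5 ]
  [ 0  -1   1  0  |  -1 ]
R2 ↔ R4
  [ 1   0   0  0  |   4 ]
  [ 0  -1   1  0  |  -1 ]
  [ 0   0  -1  0  |  -5 ]
  [ 0   0   2  1  |   9 ]
R2 ← -1·R2
  [ 1  0   0  0  |   4 ]
  [ 0  1  -1  0  |   1 ]
  [ 0  0  -1  0  |  -5 ]
  [ 0  0   2  1  |   9 ]
R3 ← -1·R3
  [ 1  0   0  0  |  4 ]
  [ 0  1  -1  0  |  1 ]
  [ 0  0   1  0  |  5 ]
  [ 0  0   2  1  |  9 ]
R4 ← R4 − 2·R3
  [ 1  0   0  0  |   4 ]
  [ 0  1  -1  0  |   1 ]
  [ 0  0   1  0  |   5 ]
  [ 0  0   0  1  |  -1 ]
R2 ← R2 + R3
  [ 1  0  0  0  |   4 ]
  [ 0  1  0  0  |   6 ]
  [ 0  0  1  0  |   5 ]
  [ 0  0  0  1  |  -1 ]
Reading off the last column: a = 4, b = 6, c = 5, d = -1.

(4, 6, 5, -1)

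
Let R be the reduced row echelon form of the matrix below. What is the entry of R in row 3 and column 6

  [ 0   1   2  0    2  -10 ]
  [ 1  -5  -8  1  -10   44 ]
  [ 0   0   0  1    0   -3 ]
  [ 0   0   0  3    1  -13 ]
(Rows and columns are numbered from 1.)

ρ1 ↔ ρ2
  [ 1  -5  -8  1  -10   44 ]
  [ 0   1   2  0    2  -10 ]
  [ 0   0   0  1    0   -3 ]
  [ 0   0   0  3    1  -13 ]
ρ4 ← ρ4 − 3·ρ3
  [ 1  -5  -8  1  -10   44 ]
  [ 0   1   2  0    2  -10 ]
  [ 0   0   0  1    0   -3 ]
  [ 0   0   0  0    1   -4 ]
ρ2 ← ρ2 − 2·ρ4
  [ 1  -5  -8  1  -10  44 ]
  [ 0   1   2  0    0  -2 ]
  [ 0   0   0  1    0  -3 ]
  [ 0   0   0  0    1  -4 ]
ρ1 ← ρ1 + 10·ρ4
  [ 1  -5  -8  1  0   4 ]
  [ 0   1   2  0  0  -2 ]
  [ 0   0   0  1  0  -3 ]
  [ 0   0   0  0  1  -4 ]
ρ1 ← ρ1 − ρ3
  [ 1  -5  -8  0  0   7 ]
  [ 0   1   2  0  0  -2 ]
  [ 0   0   0  1  0  -3 ]
  [ 0   0   0  0  1  -4 ]
ρ1 ← ρ1 + 5·ρ2
  [ 1  0  2  0  0  -3 ]
  [ 0  1  2  0  0  -2 ]
  [ 0  0  0  1  0  -3 ]
  [ 0  0  0  0  1  -4 ]

-3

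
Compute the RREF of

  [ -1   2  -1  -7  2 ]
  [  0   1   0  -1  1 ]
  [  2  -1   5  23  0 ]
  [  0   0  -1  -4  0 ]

[[1, 0, 0, 1, 0], [0, 1, 0, -1, 0], [0, 0, 1, 4, 0], [0, 0, 0, 0, 1]]

ρ1 → -1·ρ1
  [ 1  -2   1   7  -2 ]
  [ 0   1   0  -1   1 ]
  [ 2  -1   5  23   0 ]
  [ 0   0  -1  -4   0 ]
ρ3 → ρ3 − 2·ρ1
  [ 1  -2   1   7  -2 ]
  [ 0   1   0  -1   1 ]
  [ 0   3   3   9   4 ]
  [ 0   0  -1  -4   0 ]
ρ3 → ρ3 − 3·ρ2
  [ 1  -2   1   7  -2 ]
  [ 0   1   0  -1   1 ]
  [ 0   0   3  12   1 ]
  [ 0   0  -1  -4   0 ]
ρ3 → 1/3·ρ3
  [ 1  -2   1   7   -2 ]
  [ 0   1   0  -1    1 ]
  [ 0   0   1   4  1/3 ]
  [ 0   0  -1  -4    0 ]
ρ4 → ρ4 + ρ3
  [ 1  -2  1   7   -2 ]
  [ 0   1  0  -1    1 ]
  [ 0   0  1   4  1/3 ]
  [ 0   0  0   0  1/3 ]
ρ4 → 3·ρ4
  [ 1  -2  1   7   -2 ]
  [ 0   1  0  -1    1 ]
  [ 0   0  1   4  1/3 ]
  [ 0   0  0   0    1 ]
ρ3 → ρ3 − 1/3·ρ4
  [ 1  -2  1   7  -2 ]
  [ 0   1  0  -1   1 ]
  [ 0   0  1   4   0 ]
  [ 0   0  0   0   1 ]
ρ2 → ρ2 − ρ4
  [ 1  -2  1   7  -2 ]
  [ 0   1  0  -1   0 ]
  [ 0   0  1   4   0 ]
  [ 0   0  0   0   1 ]
ρ1 → ρ1 + 2·ρ4
  [ 1  -2  1   7  0 ]
  [ 0   1  0  -1  0 ]
  [ 0   0  1   4  0 ]
  [ 0   0  0   0  1 ]
ρ1 → ρ1 − ρ3
  [ 1  -2  0   3  0 ]
  [ 0   1  0  -1  0 ]
  [ 0   0  1   4  0 ]
  [ 0   0  0   0  1 ]
ρ1 → ρ1 + 2·ρ2
  [ 1  0  0   1  0 ]
  [ 0  1  0  -1  0 ]
  [ 0  0  1   4  0 ]
  [ 0  0  0   0  1 ]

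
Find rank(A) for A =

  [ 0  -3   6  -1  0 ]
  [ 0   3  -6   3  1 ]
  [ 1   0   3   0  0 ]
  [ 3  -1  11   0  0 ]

R1 <-> R3
  [ 1   0   3   0  0 ]
  [ 0   3  -6   3  1 ]
  [ 0  -3   6  -1  0 ]
  [ 3  -1  11   0  0 ]
R4 -> R4 − 3·R1
  [ 1   0   3   0  0 ]
  [ 0   3  -6   3  1 ]
  [ 0  -3   6  -1  0 ]
  [ 0  -1   2   0  0 ]
R2 -> 1/3·R2
  [ 1   0   3   0    0 ]
  [ 0   1  -2   1  1/3 ]
  [ 0  -3   6  -1    0 ]
  [ 0  -1   2   0    0 ]
R3 -> R3 + 3·R2
  [ 1   0   3  0    0 ]
  [ 0   1  -2  1  1/3 ]
  [ 0   0   0  2    1 ]
  [ 0  -1   2  0    0 ]
R4 -> R4 + R2
  [ 1  0   3  0    0 ]
  [ 0  1  -2  1  1/3 ]
  [ 0  0   0  2    1 ]
  [ 0  0   0  1  1/3 ]
R3 -> 1/2·R3
  [ 1  0   3  0    0 ]
  [ 0  1  -2  1  1/3 ]
  [ 0  0   0  1  1/2 ]
  [ 0  0   0  1  1/3 ]
R4 -> R4 − R3
  [ 1  0   3  0     0 ]
  [ 0  1  -2  1   1/3 ]
  [ 0  0   0  1   1/2 ]
  [ 0  0   0  0  -1/6 ]
R4 -> -6·R4
  [ 1  0   3  0    0 ]
  [ 0  1  -2  1  1/3 ]
  [ 0  0   0  1  1/2 ]
  [ 0  0   0  0    1 ]
R3 -> R3 − 1/2·R4
  [ 1  0   3  0    0 ]
  [ 0  1  -2  1  1/3 ]
  [ 0  0   0  1    0 ]
  [ 0  0   0  0    1 ]
R2 -> R2 − 1/3·R4
  [ 1  0   3  0  0 ]
  [ 0  1  -2  1  0 ]
  [ 0  0   0  1  0 ]
  [ 0  0   0  0  1 ]
R2 -> R2 − R3
  [ 1  0   3  0  0 ]
  [ 0  1  -2  0  0 ]
  [ 0  0   0  1  0 ]
  [ 0  0   0  0  1 ]
The reduced form has 4 nonzero rows.

rank = 4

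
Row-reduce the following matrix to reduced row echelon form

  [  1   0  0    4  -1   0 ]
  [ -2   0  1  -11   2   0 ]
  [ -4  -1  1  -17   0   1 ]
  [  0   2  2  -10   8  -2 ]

R2 -> R2 + 2·R1
R3 -> R3 + 4·R1
R2 <-> R3
R2 -> -1·R2
R4 -> R4 − 2·R2
R4 -> R4 − 4·R3
R2 -> R2 + R3

[[1, 0, 0, 4, -1, 0], [0, 1, 0, -2, 4, -1], [0, 0, 1, -3, 0, 0], [0, 0, 0, 0, 0, 0]]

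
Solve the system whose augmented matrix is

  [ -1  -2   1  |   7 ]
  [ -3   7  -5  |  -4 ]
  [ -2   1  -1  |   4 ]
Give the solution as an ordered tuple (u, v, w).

Multiply r1 by -1.
  [  1  2  -1  |  -7 ]
  [ -3  7  -5  |  -4 ]
  [ -2  1  -1  |   4 ]
Add 3 times r1 to r2.
  [  1   2  -1  |   -7 ]
  [  0  13  -8  |  -25 ]
  [ -2   1  -1  |    4 ]
Add 2 times r1 to r3.
  [ 1   2  -1  |   -7 ]
  [ 0  13  -8  |  -25 ]
  [ 0   5  -3  |  -10 ]
Multiply r2 by 1/13.
  [ 1  2     -1  |      -7 ]
  [ 0  1  -8/13  |  -25/13 ]
  [ 0  5     -3  |     -10 ]
Subtract 5 times r2 from r3.
  [ 1  2     -1  |      -7 ]
  [ 0  1  -8/13  |  -25/13 ]
  [ 0  0   1/13  |   -5/13 ]
Multiply r3 by 13.
  [ 1  2     -1  |      -7 ]
  [ 0  1  -8/13  |  -25/13 ]
  [ 0  0      1  |      -5 ]
Add 8/13 times r3 to r2.
  [ 1  2  -1  |  -7 ]
  [ 0  1   0  |  -5 ]
  [ 0  0   1  |  -5 ]
Add r3 to r1.
  [ 1  2  0  |  -12 ]
  [ 0  1  0  |   -5 ]
  [ 0  0  1  |   -5 ]
Subtract 2 times r2 from r1.
  [ 1  0  0  |  -2 ]
  [ 0  1  0  |  -5 ]
  [ 0  0  1  |  -5 ]
Reading off the last column: u = -2, v = -5, w = -5.

(-2, -5, -5)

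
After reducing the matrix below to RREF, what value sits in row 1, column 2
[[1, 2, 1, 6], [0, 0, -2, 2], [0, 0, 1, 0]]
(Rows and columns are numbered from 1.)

2

Multiply R2 by -1/2.
  [ 1  2  1   6 ]
  [ 0  0  1  -1 ]
  [ 0  0  1   0 ]
Subtract R2 from R3.
  [ 1  2  1   6 ]
  [ 0  0  1  -1 ]
  [ 0  0  0   1 ]
Add R3 to R2.
  [ 1  2  1  6 ]
  [ 0  0  1  0 ]
  [ 0  0  0  1 ]
Subtract 6 times R3 from R1.
  [ 1  2  1  0 ]
  [ 0  0  1  0 ]
  [ 0  0  0  1 ]
Subtract R2 from R1.
  [ 1  2  0  0 ]
  [ 0  0  1  0 ]
  [ 0  0  0  1 ]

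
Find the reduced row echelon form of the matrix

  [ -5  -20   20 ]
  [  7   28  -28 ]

R1 → -1/5·R1
  [ 1   4   -4 ]
  [ 7  28  -28 ]
R2 → R2 − 7·R1
  [ 1  4  -4 ]
  [ 0  0   0 ]

[[1, 4, -4], [0, 0, 0]]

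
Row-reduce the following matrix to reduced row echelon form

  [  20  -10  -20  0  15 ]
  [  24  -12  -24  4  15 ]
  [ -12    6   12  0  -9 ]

Multiply ρ1 by 1/20.
  [   1  -1/2   -1  0  3/4 ]
  [  24   -12  -24  4   15 ]
  [ -12     6   12  0   -9 ]
Subtract 24 times ρ1 from ρ2.
  [   1  -1/2  -1  0  3/4 ]
  [   0     0   0  4   -3 ]
  [ -12     6  12  0   -9 ]
Add 12 times ρ1 to ρ3.
  [ 1  -1/2  -1  0  3/4 ]
  [ 0     0   0  4   -3 ]
  [ 0     0   0  0    0 ]
Multiply ρ2 by 1/4.
  [ 1  -1/2  -1  0   3/4 ]
  [ 0     0   0  1  -3/4 ]
  [ 0     0   0  0     0 ]

[[1, -1/2, -1, 0, 3/4], [0, 0, 0, 1, -3/4], [0, 0, 0, 0, 0]]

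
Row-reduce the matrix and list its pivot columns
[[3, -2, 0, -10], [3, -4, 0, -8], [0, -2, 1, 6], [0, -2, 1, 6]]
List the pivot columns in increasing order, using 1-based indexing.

R1 → 1/3·R1
  [ 1  -2/3  0  -10/3 ]
  [ 3    -4  0     -8 ]
  [ 0    -2  1      6 ]
  [ 0    -2  1      6 ]
R2 → R2 − 3·R1
  [ 1  -2/3  0  -10/3 ]
  [ 0    -2  0      2 ]
  [ 0    -2  1      6 ]
  [ 0    -2  1      6 ]
R2 → -1/2·R2
  [ 1  -2/3  0  -10/3 ]
  [ 0     1  0     -1 ]
  [ 0    -2  1      6 ]
  [ 0    -2  1      6 ]
R3 → R3 + 2·R2
  [ 1  -2/3  0  -10/3 ]
  [ 0     1  0     -1 ]
  [ 0     0  1      4 ]
  [ 0    -2  1      6 ]
R4 → R4 + 2·R2
  [ 1  -2/3  0  -10/3 ]
  [ 0     1  0     -1 ]
  [ 0     0  1      4 ]
  [ 0     0  1      4 ]
R4 → R4 − R3
  [ 1  -2/3  0  -10/3 ]
  [ 0     1  0     -1 ]
  [ 0     0  1      4 ]
  [ 0     0  0      0 ]
R1 → R1 + 2/3·R2
  [ 1  0  0  -4 ]
  [ 0  1  0  -1 ]
  [ 0  0  1   4 ]
  [ 0  0  0   0 ]
Pivot columns are the columns containing a leading 1.

1, 2, 3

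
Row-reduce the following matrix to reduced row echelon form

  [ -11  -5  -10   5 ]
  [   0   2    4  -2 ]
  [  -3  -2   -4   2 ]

R1 -> -1/11·R1
  [  1  5/11  10/11  -5/11 ]
  [  0     2      4     -2 ]
  [ -3    -2     -4      2 ]
R3 -> R3 + 3·R1
  [ 1   5/11   10/11  -5/11 ]
  [ 0      2       4     -2 ]
  [ 0  -7/11  -14/11   7/11 ]
R2 -> 1/2·R2
  [ 1   5/11   10/11  -5/11 ]
  [ 0      1       2     -1 ]
  [ 0  -7/11  -14/11   7/11 ]
R3 -> R3 + 7/11·R2
  [ 1  5/11  10/11  -5/11 ]
  [ 0     1      2     -1 ]
  [ 0     0      0      0 ]
R1 -> R1 − 5/11·R2
  [ 1  0  0   0 ]
  [ 0  1  2  -1 ]
  [ 0  0  0   0 ]

[[1, 0, 0, 0], [0, 1, 2, -1], [0, 0, 0, 0]]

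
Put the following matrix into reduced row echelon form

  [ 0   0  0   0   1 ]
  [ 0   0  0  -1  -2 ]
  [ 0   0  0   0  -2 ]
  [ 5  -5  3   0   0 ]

R1 ↔ R4
  [ 5  -5  3   0   0 ]
  [ 0   0  0  -1  -2 ]
  [ 0   0  0   0  -2 ]
  [ 0   0  0   0   1 ]
R1 -> 1/5·R1
  [ 1  -1  3/5   0   0 ]
  [ 0   0    0  -1  -2 ]
  [ 0   0    0   0  -2 ]
  [ 0   0    0   0   1 ]
R2 -> -1·R2
  [ 1  -1  3/5  0   0 ]
  [ 0   0    0  1   2 ]
  [ 0   0    0  0  -2 ]
  [ 0   0    0  0   1 ]
R3 -> -1/2·R3
  [ 1  -1  3/5  0  0 ]
  [ 0   0    0  1  2 ]
  [ 0   0    0  0  1 ]
  [ 0   0    0  0  1 ]
R4 -> R4 − R3
  [ 1  -1  3/5  0  0 ]
  [ 0   0    0  1  2 ]
  [ 0   0    0  0  1 ]
  [ 0   0    0  0  0 ]
R2 -> R2 − 2·R3
  [ 1  -1  3/5  0  0 ]
  [ 0   0    0  1  0 ]
  [ 0   0    0  0  1 ]
  [ 0   0    0  0  0 ]

[[1, -1, 3/5, 0, 0], [0, 0, 0, 1, 0], [0, 0, 0, 0, 1], [0, 0, 0, 0, 0]]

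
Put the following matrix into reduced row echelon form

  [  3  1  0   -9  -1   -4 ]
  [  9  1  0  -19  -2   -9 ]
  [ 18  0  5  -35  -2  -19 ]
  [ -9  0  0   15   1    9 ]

[[1, 0, 0, -5/3, 0, -4/3], [0, 1, 0, -4, 0, -3], [0, 0, 1, -1, 0, -1/5], [0, 0, 0, 0, 1, -3]]

ρ1 := 1/3·ρ1
  [  1  1/3  0   -3  -1/3  -4/3 ]
  [  9    1  0  -19    -2    -9 ]
  [ 18    0  5  -35    -2   -19 ]
  [ -9    0  0   15     1     9 ]
ρ2 := ρ2 − 9·ρ1
  [  1  1/3  0   -3  -1/3  -4/3 ]
  [  0   -2  0    8     1     3 ]
  [ 18    0  5  -35    -2   -19 ]
  [ -9    0  0   15     1     9 ]
ρ3 := ρ3 − 18·ρ1
  [  1  1/3  0  -3  -1/3  -4/3 ]
  [  0   -2  0   8     1     3 ]
  [  0   -6  5  19     4     5 ]
  [ -9    0  0  15     1     9 ]
ρ4 := ρ4 + 9·ρ1
  [ 1  1/3  0   -3  -1/3  -4/3 ]
  [ 0   -2  0    8     1     3 ]
  [ 0   -6  5   19     4     5 ]
  [ 0    3  0  -12    -2    -3 ]
ρ2 := -1/2·ρ2
  [ 1  1/3  0   -3  -1/3  -4/3 ]
  [ 0    1  0   -4  -1/2  -3/2 ]
  [ 0   -6  5   19     4     5 ]
  [ 0    3  0  -12    -2    -3 ]
ρ3 := ρ3 + 6·ρ2
  [ 1  1/3  0   -3  -1/3  -4/3 ]
  [ 0    1  0   -4  -1/2  -3/2 ]
  [ 0    0  5   -5     1    -4 ]
  [ 0    3  0  -12    -2    -3 ]
ρ4 := ρ4 − 3·ρ2
  [ 1  1/3  0  -3  -1/3  -4/3 ]
  [ 0    1  0  -4  -1/2  -3/2 ]
  [ 0    0  5  -5     1    -4 ]
  [ 0    0  0   0  -1/2   3/2 ]
ρ3 := 1/5·ρ3
  [ 1  1/3  0  -3  -1/3  -4/3 ]
  [ 0    1  0  -4  -1/2  -3/2 ]
  [ 0    0  1  -1   1/5  -4/5 ]
  [ 0    0  0   0  -1/2   3/2 ]
ρ4 := -2·ρ4
  [ 1  1/3  0  -3  -1/3  -4/3 ]
  [ 0    1  0  -4  -1/2  -3/2 ]
  [ 0    0  1  -1   1/5  -4/5 ]
  [ 0    0  0   0     1    -3 ]
ρ3 := ρ3 − 1/5·ρ4
  [ 1  1/3  0  -3  -1/3  -4/3 ]
  [ 0    1  0  -4  -1/2  -3/2 ]
  [ 0    0  1  -1     0  -1/5 ]
  [ 0    0  0   0     1    -3 ]
ρ2 := ρ2 + 1/2·ρ4
  [ 1  1/3  0  -3  -1/3  -4/3 ]
  [ 0    1  0  -4     0    -3 ]
  [ 0    0  1  -1     0  -1/5 ]
  [ 0    0  0   0     1    -3 ]
ρ1 := ρ1 + 1/3·ρ4
  [ 1  1/3  0  -3  0  -7/3 ]
  [ 0    1  0  -4  0    -3 ]
  [ 0    0  1  -1  0  -1/5 ]
  [ 0    0  0   0  1    -3 ]
ρ1 := ρ1 − 1/3·ρ2
  [ 1  0  0  -5/3  0  -4/3 ]
  [ 0  1  0    -4  0    -3 ]
  [ 0  0  1    -1  0  -1/5 ]
  [ 0  0  0     0  1    -3 ]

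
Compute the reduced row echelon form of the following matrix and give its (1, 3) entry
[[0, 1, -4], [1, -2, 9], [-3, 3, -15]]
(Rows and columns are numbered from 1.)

ρ1 ↔ ρ2
  [  1  -2    9 ]
  [  0   1   -4 ]
  [ -3   3  -15 ]
ρ3 := ρ3 + 3·ρ1
  [ 1  -2   9 ]
  [ 0   1  -4 ]
  [ 0  -3  12 ]
ρ3 := ρ3 + 3·ρ2
  [ 1  -2   9 ]
  [ 0   1  -4 ]
  [ 0   0   0 ]
ρ1 := ρ1 + 2·ρ2
  [ 1  0   1 ]
  [ 0  1  -4 ]
  [ 0  0   0 ]

1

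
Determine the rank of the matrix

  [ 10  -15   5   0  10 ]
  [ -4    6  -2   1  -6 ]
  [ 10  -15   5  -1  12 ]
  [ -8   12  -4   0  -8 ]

rank = 2

Multiply ρ1 by 1/10.
  [  1  -3/2  1/2   0   1 ]
  [ -4     6   -2   1  -6 ]
  [ 10   -15    5  -1  12 ]
  [ -8    12   -4   0  -8 ]
Add 4 times ρ1 to ρ2.
  [  1  -3/2  1/2   0   1 ]
  [  0     0    0   1  -2 ]
  [ 10   -15    5  -1  12 ]
  [ -8    12   -4   0  -8 ]
Subtract 10 times ρ1 from ρ3.
  [  1  -3/2  1/2   0   1 ]
  [  0     0    0   1  -2 ]
  [  0     0    0  -1   2 ]
  [ -8    12   -4   0  -8 ]
Add 8 times ρ1 to ρ4.
  [ 1  -3/2  1/2   0   1 ]
  [ 0     0    0   1  -2 ]
  [ 0     0    0  -1   2 ]
  [ 0     0    0   0   0 ]
Add ρ2 to ρ3.
  [ 1  -3/2  1/2  0   1 ]
  [ 0     0    0  1  -2 ]
  [ 0     0    0  0   0 ]
  [ 0     0    0  0   0 ]
The reduced form has 2 nonzero rows.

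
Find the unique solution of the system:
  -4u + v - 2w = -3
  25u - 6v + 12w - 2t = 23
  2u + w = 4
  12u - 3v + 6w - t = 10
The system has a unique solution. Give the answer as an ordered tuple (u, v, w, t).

Form the augmented matrix and row-reduce:
  [ -4   1  -2   0  |  -3 ]
  [ 25  -6  12  -2  |  23 ]
  [  2   0   1   0  |   4 ]
  [ 12  -3   6  -1  |  10 ]
Multiply R1 by -1/4.
  [  1  -1/4  1/2   0  |  3/4 ]
  [ 25    -6   12  -2  |   23 ]
  [  2     0    1   0  |    4 ]
  [ 12    -3    6  -1  |   10 ]
Subtract 25 times R1 from R2.
  [  1  -1/4   1/2   0  |   3/4 ]
  [  0   1/4  -1/2  -2  |  17/4 ]
  [  2     0     1   0  |     4 ]
  [ 12    -3     6  -1  |    10 ]
Subtract 2 times R1 from R3.
  [  1  -1/4   1/2   0  |   3/4 ]
  [  0   1/4  -1/2  -2  |  17/4 ]
  [  0   1/2     0   0  |   5/2 ]
  [ 12    -3     6  -1  |    10 ]
Subtract 12 times R1 from R4.
  [ 1  -1/4   1/2   0  |   3/4 ]
  [ 0   1/4  -1/2  -2  |  17/4 ]
  [ 0   1/2     0   0  |   5/2 ]
  [ 0     0     0  -1  |     1 ]
Multiply R2 by 4.
  [ 1  -1/4  1/2   0  |  3/4 ]
  [ 0     1   -2  -8  |   17 ]
  [ 0   1/2    0   0  |  5/2 ]
  [ 0     0    0  -1  |    1 ]
Subtract 1/2 times R2 from R3.
  [ 1  -1/4  1/2   0  |  3/4 ]
  [ 0     1   -2  -8  |   17 ]
  [ 0     0    1   4  |   -6 ]
  [ 0     0    0  -1  |    1 ]
Multiply R4 by -1.
  [ 1  -1/4  1/2   0  |  3/4 ]
  [ 0     1   -2  -8  |   17 ]
  [ 0     0    1   4  |   -6 ]
  [ 0     0    0   1  |   -1 ]
Subtract 4 times R4 from R3.
  [ 1  -1/4  1/2   0  |  3/4 ]
  [ 0     1   -2  -8  |   17 ]
  [ 0     0    1   0  |   -2 ]
  [ 0     0    0   1  |   -1 ]
Add 8 times R4 to R2.
  [ 1  -1/4  1/2  0  |  3/4 ]
  [ 0     1   -2  0  |    9 ]
  [ 0     0    1  0  |   -2 ]
  [ 0     0    0  1  |   -1 ]
Add 2 times R3 to R2.
  [ 1  -1/4  1/2  0  |  3/4 ]
  [ 0     1    0  0  |    5 ]
  [ 0     0    1  0  |   -2 ]
  [ 0     0    0  1  |   -1 ]
Subtract 1/2 times R3 from R1.
  [ 1  -1/4  0  0  |  7/4 ]
  [ 0     1  0  0  |    5 ]
  [ 0     0  1  0  |   -2 ]
  [ 0     0  0  1  |   -1 ]
Add 1/4 times R2 to R1.
  [ 1  0  0  0  |   3 ]
  [ 0  1  0  0  |   5 ]
  [ 0  0  1  0  |  -2 ]
  [ 0  0  0  1  |  -1 ]
Reading off the last column: u = 3, v = 5, w = -2, t = -1.

(3, 5, -2, -1)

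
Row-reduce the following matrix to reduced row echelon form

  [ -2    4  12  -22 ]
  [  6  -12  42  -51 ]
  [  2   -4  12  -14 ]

[[1, -2, 0, 2], [0, 0, 1, -3/2], [0, 0, 0, 0]]

R1 → -1/2·R1
  [ 1   -2  -6   11 ]
  [ 6  -12  42  -51 ]
  [ 2   -4  12  -14 ]
R2 → R2 − 6·R1
  [ 1  -2  -6    11 ]
  [ 0   0  78  -117 ]
  [ 2  -4  12   -14 ]
R3 → R3 − 2·R1
  [ 1  -2  -6    11 ]
  [ 0   0  78  -117 ]
  [ 0   0  24   -36 ]
R2 → 1/78·R2
  [ 1  -2  -6    11 ]
  [ 0   0   1  -3/2 ]
  [ 0   0  24   -36 ]
R3 → R3 − 24·R2
  [ 1  -2  -6    11 ]
  [ 0   0   1  -3/2 ]
  [ 0   0   0     0 ]
R1 → R1 + 6·R2
  [ 1  -2  0     2 ]
  [ 0   0  1  -3/2 ]
  [ 0   0  0     0 ]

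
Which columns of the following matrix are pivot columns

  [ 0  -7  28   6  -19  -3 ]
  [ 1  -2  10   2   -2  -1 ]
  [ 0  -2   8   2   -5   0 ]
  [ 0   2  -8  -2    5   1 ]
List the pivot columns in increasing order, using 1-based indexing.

ρ1 <-> ρ2
  [ 1  -2  10   2   -2  -1 ]
  [ 0  -7  28   6  -19  -3 ]
  [ 0  -2   8   2   -5   0 ]
  [ 0   2  -8  -2    5   1 ]
ρ2 ← -1/7·ρ2
  [ 1  -2  10     2    -2   -1 ]
  [ 0   1  -4  -6/7  19/7  3/7 ]
  [ 0  -2   8     2    -5    0 ]
  [ 0   2  -8    -2     5    1 ]
ρ3 ← ρ3 + 2·ρ2
  [ 1  -2  10     2    -2   -1 ]
  [ 0   1  -4  -6/7  19/7  3/7 ]
  [ 0   0   0   2/7   3/7  6/7 ]
  [ 0   2  -8    -2     5    1 ]
ρ4 ← ρ4 − 2·ρ2
  [ 1  -2  10     2    -2   -1 ]
  [ 0   1  -4  -6/7  19/7  3/7 ]
  [ 0   0   0   2/7   3/7  6/7 ]
  [ 0   0   0  -2/7  -3/7  1/7 ]
ρ3 ← 7/2·ρ3
  [ 1  -2  10     2    -2   -1 ]
  [ 0   1  -4  -6/7  19/7  3/7 ]
  [ 0   0   0     1   3/2    3 ]
  [ 0   0   0  -2/7  -3/7  1/7 ]
ρ4 ← ρ4 + 2/7·ρ3
  [ 1  -2  10     2    -2   -1 ]
  [ 0   1  -4  -6/7  19/7  3/7 ]
  [ 0   0   0     1   3/2    3 ]
  [ 0   0   0     0     0    1 ]
ρ3 ← ρ3 − 3·ρ4
  [ 1  -2  10     2    -2   -1 ]
  [ 0   1  -4  -6/7  19/7  3/7 ]
  [ 0   0   0     1   3/2    0 ]
  [ 0   0   0     0     0    1 ]
ρ2 ← ρ2 − 3/7·ρ4
  [ 1  -2  10     2    -2  -1 ]
  [ 0   1  -4  -6/7  19/7   0 ]
  [ 0   0   0     1   3/2   0 ]
  [ 0   0   0     0     0   1 ]
ρ1 ← ρ1 + ρ4
  [ 1  -2  10     2    -2  0 ]
  [ 0   1  -4  -6/7  19/7  0 ]
  [ 0   0   0     1   3/2  0 ]
  [ 0   0   0     0     0  1 ]
ρ2 ← ρ2 + 6/7·ρ3
  [ 1  -2  10  2   -2  0 ]
  [ 0   1  -4  0    4  0 ]
  [ 0   0   0  1  3/2  0 ]
  [ 0   0   0  0    0  1 ]
ρ1 ← ρ1 − 2·ρ3
  [ 1  -2  10  0   -5  0 ]
  [ 0   1  -4  0    4  0 ]
  [ 0   0   0  1  3/2  0 ]
  [ 0   0   0  0    0  1 ]
ρ1 ← ρ1 + 2·ρ2
  [ 1  0   2  0    3  0 ]
  [ 0  1  -4  0    4  0 ]
  [ 0  0   0  1  3/2  0 ]
  [ 0  0   0  0    0  1 ]
Pivot columns are the columns containing a leading 1.

1, 2, 4, 6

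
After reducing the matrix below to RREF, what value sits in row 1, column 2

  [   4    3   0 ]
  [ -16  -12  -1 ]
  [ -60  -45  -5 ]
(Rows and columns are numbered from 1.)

3/4

Multiply R1 by 1/4.
Add 16 times R1 to R2.
Add 60 times R1 to R3.
Multiply R2 by -1.
Add 5 times R2 to R3.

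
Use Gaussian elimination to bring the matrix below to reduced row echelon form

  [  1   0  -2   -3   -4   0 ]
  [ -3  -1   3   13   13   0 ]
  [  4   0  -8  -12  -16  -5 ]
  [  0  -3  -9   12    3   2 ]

[[1, 0, -2, -3, -4, 0], [0, 1, 3, -4, -1, 0], [0, 0, 0, 0, 0, 1], [0, 0, 0, 0, 0, 0]]

Add 3 times R1 to R2.
  [ 1   0  -2   -3   -4   0 ]
  [ 0  -1  -3    4    1   0 ]
  [ 4   0  -8  -12  -16  -5 ]
  [ 0  -3  -9   12    3   2 ]
Subtract 4 times R1 from R3.
  [ 1   0  -2  -3  -4   0 ]
  [ 0  -1  -3   4   1   0 ]
  [ 0   0   0   0   0  -5 ]
  [ 0  -3  -9  12   3   2 ]
Multiply R2 by -1.
  [ 1   0  -2  -3  -4   0 ]
  [ 0   1   3  -4  -1   0 ]
  [ 0   0   0   0   0  -5 ]
  [ 0  -3  -9  12   3   2 ]
Add 3 times R2 to R4.
  [ 1  0  -2  -3  -4   0 ]
  [ 0  1   3  -4  -1   0 ]
  [ 0  0   0   0   0  -5 ]
  [ 0  0   0   0   0   2 ]
Multiply R3 by -1/5.
  [ 1  0  -2  -3  -4  0 ]
  [ 0  1   3  -4  -1  0 ]
  [ 0  0   0   0   0  1 ]
  [ 0  0   0   0   0  2 ]
Subtract 2 times R3 from R4.
  [ 1  0  -2  -3  -4  0 ]
  [ 0  1   3  -4  -1  0 ]
  [ 0  0   0   0   0  1 ]
  [ 0  0   0   0   0  0 ]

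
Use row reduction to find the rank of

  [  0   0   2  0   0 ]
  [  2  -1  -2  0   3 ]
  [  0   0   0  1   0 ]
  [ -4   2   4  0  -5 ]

r1 <=> r2
  [  2  -1  -2  0   3 ]
  [  0   0   2  0   0 ]
  [  0   0   0  1   0 ]
  [ -4   2   4  0  -5 ]
r1 := 1/2·r1
  [  1  -1/2  -1  0  3/2 ]
  [  0     0   2  0    0 ]
  [  0     0   0  1    0 ]
  [ -4     2   4  0   -5 ]
r4 := r4 + 4·r1
  [ 1  -1/2  -1  0  3/2 ]
  [ 0     0   2  0    0 ]
  [ 0     0   0  1    0 ]
  [ 0     0   0  0    1 ]
r2 := 1/2·r2
  [ 1  -1/2  -1  0  3/2 ]
  [ 0     0   1  0    0 ]
  [ 0     0   0  1    0 ]
  [ 0     0   0  0    1 ]
r1 := r1 − 3/2·r4
  [ 1  -1/2  -1  0  0 ]
  [ 0     0   1  0  0 ]
  [ 0     0   0  1  0 ]
  [ 0     0   0  0  1 ]
r1 := r1 + r2
  [ 1  -1/2  0  0  0 ]
  [ 0     0  1  0  0 ]
  [ 0     0  0  1  0 ]
  [ 0     0  0  0  1 ]
The reduced form has 4 nonzero rows.

rank = 4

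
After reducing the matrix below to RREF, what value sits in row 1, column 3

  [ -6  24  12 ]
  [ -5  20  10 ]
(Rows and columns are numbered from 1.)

-2

Multiply R1 by -1/6.
Add 5 times R1 to R2.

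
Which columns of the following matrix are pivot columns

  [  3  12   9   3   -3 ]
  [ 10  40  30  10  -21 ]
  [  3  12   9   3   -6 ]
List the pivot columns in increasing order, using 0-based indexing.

0, 4

ρ1 -> 1/3·ρ1
  [  1   4   3   1   -1 ]
  [ 10  40  30  10  -21 ]
  [  3  12   9   3   -6 ]
ρ2 -> ρ2 − 10·ρ1
  [ 1   4  3  1   -1 ]
  [ 0   0  0  0  -11 ]
  [ 3  12  9  3   -6 ]
ρ3 -> ρ3 − 3·ρ1
  [ 1  4  3  1   -1 ]
  [ 0  0  0  0  -11 ]
  [ 0  0  0  0   -3 ]
ρ2 -> -1/11·ρ2
  [ 1  4  3  1  -1 ]
  [ 0  0  0  0   1 ]
  [ 0  0  0  0  -3 ]
ρ3 -> ρ3 + 3·ρ2
  [ 1  4  3  1  -1 ]
  [ 0  0  0  0   1 ]
  [ 0  0  0  0   0 ]
ρ1 -> ρ1 + ρ2
  [ 1  4  3  1  0 ]
  [ 0  0  0  0  1 ]
  [ 0  0  0  0  0 ]
Pivot columns are the columns containing a leading 1.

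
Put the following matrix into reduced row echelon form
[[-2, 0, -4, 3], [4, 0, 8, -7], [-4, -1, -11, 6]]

[[1, 0, 2, 0], [0, 1, 3, 0], [0, 0, 0, 1]]

r1 ← -1/2·r1
  [  1   0    2  -3/2 ]
  [  4   0    8    -7 ]
  [ -4  -1  -11     6 ]
r2 ← r2 − 4·r1
  [  1   0    2  -3/2 ]
  [  0   0    0    -1 ]
  [ -4  -1  -11     6 ]
r3 ← r3 + 4·r1
  [ 1   0   2  -3/2 ]
  [ 0   0   0    -1 ]
  [ 0  -1  -3     0 ]
r2 <-> r3
  [ 1   0   2  -3/2 ]
  [ 0  -1  -3     0 ]
  [ 0   0   0    -1 ]
r2 ← -1·r2
  [ 1  0  2  -3/2 ]
  [ 0  1  3     0 ]
  [ 0  0  0    -1 ]
r3 ← -1·r3
  [ 1  0  2  -3/2 ]
  [ 0  1  3     0 ]
  [ 0  0  0     1 ]
r1 ← r1 + 3/2·r3
  [ 1  0  2  0 ]
  [ 0  1  3  0 ]
  [ 0  0  0  1 ]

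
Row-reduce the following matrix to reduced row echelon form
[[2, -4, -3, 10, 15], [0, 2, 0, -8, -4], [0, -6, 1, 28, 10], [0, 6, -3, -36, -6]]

r1 → 1/2·r1
  [ 1  -2  -3/2    5  15/2 ]
  [ 0   2     0   -8    -4 ]
  [ 0  -6     1   28    10 ]
  [ 0   6    -3  -36    -6 ]
r2 → 1/2·r2
  [ 1  -2  -3/2    5  15/2 ]
  [ 0   1     0   -4    -2 ]
  [ 0  -6     1   28    10 ]
  [ 0   6    -3  -36    -6 ]
r3 → r3 + 6·r2
  [ 1  -2  -3/2    5  15/2 ]
  [ 0   1     0   -4    -2 ]
  [ 0   0     1    4    -2 ]
  [ 0   6    -3  -36    -6 ]
r4 → r4 − 6·r2
  [ 1  -2  -3/2    5  15/2 ]
  [ 0   1     0   -4    -2 ]
  [ 0   0     1    4    -2 ]
  [ 0   0    -3  -12     6 ]
r4 → r4 + 3·r3
  [ 1  -2  -3/2   5  15/2 ]
  [ 0   1     0  -4    -2 ]
  [ 0   0     1   4    -2 ]
  [ 0   0     0   0     0 ]
r1 → r1 + 3/2·r3
  [ 1  -2  0  11  9/2 ]
  [ 0   1  0  -4   -2 ]
  [ 0   0  1   4   -2 ]
  [ 0   0  0   0    0 ]
r1 → r1 + 2·r2
  [ 1  0  0   3  1/2 ]
  [ 0  1  0  -4   -2 ]
  [ 0  0  1   4   -2 ]
  [ 0  0  0   0    0 ]

[[1, 0, 0, 3, 1/2], [0, 1, 0, -4, -2], [0, 0, 1, 4, -2], [0, 0, 0, 0, 0]]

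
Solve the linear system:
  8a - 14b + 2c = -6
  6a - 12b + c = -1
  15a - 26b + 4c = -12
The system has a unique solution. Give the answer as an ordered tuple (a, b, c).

(-4, -2, -1)

Form the augmented matrix and row-reduce:
  [  8  -14  2  |   -6 ]
  [  6  -12  1  |   -1 ]
  [ 15  -26  4  |  -12 ]
R1 → 1/8·R1
R2 → R2 − 6·R1
R3 → R3 − 15·R1
R2 → -2/3·R2
R3 → R3 − 1/4·R2
R3 → 6·R3
R2 → R2 − 1/3·R3
R1 → R1 − 1/4·R3
R1 → R1 + 7/4·R2
Reading off the last column: a = -4, b = -2, c = -1.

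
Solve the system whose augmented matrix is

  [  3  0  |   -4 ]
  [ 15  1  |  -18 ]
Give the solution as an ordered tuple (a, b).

(-4/3, 2)

r1 -> 1/3·r1
  [  1  0  |  -4/3 ]
  [ 15  1  |   -18 ]
r2 -> r2 − 15·r1
  [ 1  0  |  -4/3 ]
  [ 0  1  |     2 ]
Reading off the last column: a = -4/3, b = 2.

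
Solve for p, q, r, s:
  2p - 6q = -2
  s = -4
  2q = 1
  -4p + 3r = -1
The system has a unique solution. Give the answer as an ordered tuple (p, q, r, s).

(1/2, 1/2, 1/3, -4)

Form the augmented matrix and row-reduce:
  [  2  -6  0  0  |  -2 ]
  [  0   0  0  1  |  -4 ]
  [  0   2  0  0  |   1 ]
  [ -4   0  3  0  |  -1 ]
ρ1 -> 1/2·ρ1
ρ4 -> ρ4 + 4·ρ1
ρ2 ↔ ρ3
ρ2 -> 1/2·ρ2
ρ4 -> ρ4 + 12·ρ2
ρ3 ↔ ρ4
ρ3 -> 1/3·ρ3
ρ1 -> ρ1 + 3·ρ2
Reading off the last column: p = 1/2, q = 1/2, r = 1/3, s = -4.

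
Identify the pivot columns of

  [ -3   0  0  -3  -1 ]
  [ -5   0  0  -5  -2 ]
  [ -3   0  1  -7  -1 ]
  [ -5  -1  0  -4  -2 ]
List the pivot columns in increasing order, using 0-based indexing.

0, 1, 2, 4

Multiply r1 by -1/3.
Add 5 times r1 to r2.
Add 3 times r1 to r3.
Add 5 times r1 to r4.
Swap r2 and r4.
Multiply r2 by -1.
Multiply r4 by -3.
Subtract 1/3 times r4 from r2.
Subtract 1/3 times r4 from r1.
Pivot columns are the columns containing a leading 1.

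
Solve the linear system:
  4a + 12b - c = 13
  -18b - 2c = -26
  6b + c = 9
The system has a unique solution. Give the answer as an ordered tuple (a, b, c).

(-1/2, 4/3, 1)

Form the augmented matrix and row-reduce:
  [ 4   12  -1  |   13 ]
  [ 0  -18  -2  |  -26 ]
  [ 0    6   1  |    9 ]
R1 -> 1/4·R1
  [ 1    3  -1/4  |  13/4 ]
  [ 0  -18    -2  |   -26 ]
  [ 0    6     1  |     9 ]
R2 -> -1/18·R2
  [ 1  3  -1/4  |  13/4 ]
  [ 0  1   1/9  |  13/9 ]
  [ 0  6     1  |     9 ]
R3 -> R3 − 6·R2
  [ 1  3  -1/4  |  13/4 ]
  [ 0  1   1/9  |  13/9 ]
  [ 0  0   1/3  |   1/3 ]
R3 -> 3·R3
  [ 1  3  -1/4  |  13/4 ]
  [ 0  1   1/9  |  13/9 ]
  [ 0  0     1  |     1 ]
R2 -> R2 − 1/9·R3
  [ 1  3  -1/4  |  13/4 ]
  [ 0  1     0  |   4/3 ]
  [ 0  0     1  |     1 ]
R1 -> R1 + 1/4·R3
  [ 1  3  0  |  7/2 ]
  [ 0  1  0  |  4/3 ]
  [ 0  0  1  |    1 ]
R1 -> R1 − 3·R2
  [ 1  0  0  |  -1/2 ]
  [ 0  1  0  |   4/3 ]
  [ 0  0  1  |     1 ]
Reading off the last column: a = -1/2, b = 4/3, c = 1.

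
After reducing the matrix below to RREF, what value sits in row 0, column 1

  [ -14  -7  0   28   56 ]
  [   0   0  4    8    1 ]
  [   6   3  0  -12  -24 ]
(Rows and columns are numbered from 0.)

1/2

ρ1 := -1/14·ρ1
  [ 1  1/2  0   -2   -4 ]
  [ 0    0  4    8    1 ]
  [ 6    3  0  -12  -24 ]
ρ3 := ρ3 − 6·ρ1
  [ 1  1/2  0  -2  -4 ]
  [ 0    0  4   8   1 ]
  [ 0    0  0   0   0 ]
ρ2 := 1/4·ρ2
  [ 1  1/2  0  -2   -4 ]
  [ 0    0  1   2  1/4 ]
  [ 0    0  0   0    0 ]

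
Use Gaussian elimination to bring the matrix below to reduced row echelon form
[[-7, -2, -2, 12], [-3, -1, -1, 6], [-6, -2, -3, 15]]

[[1, 0, 0, 0], [0, 1, 0, -3], [0, 0, 1, -3]]

R1 := -1/7·R1
R2 := R2 + 3·R1
R3 := R3 + 6·R1
R2 := -7·R2
R3 := R3 + 2/7·R2
R3 := -1·R3
R2 := R2 − R3
R1 := R1 − 2/7·R3
R1 := R1 − 2/7·R2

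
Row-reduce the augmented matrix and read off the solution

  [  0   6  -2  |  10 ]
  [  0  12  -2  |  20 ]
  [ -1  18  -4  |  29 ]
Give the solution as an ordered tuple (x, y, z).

ρ1 <=> ρ3
  [ -1  18  -4  |  29 ]
  [  0  12  -2  |  20 ]
  [  0   6  -2  |  10 ]
ρ1 ← -1·ρ1
  [ 1  -18   4  |  -29 ]
  [ 0   12  -2  |   20 ]
  [ 0    6  -2  |   10 ]
ρ2 ← 1/12·ρ2
  [ 1  -18     4  |  -29 ]
  [ 0    1  -1/6  |  5/3 ]
  [ 0    6    -2  |   10 ]
ρ3 ← ρ3 − 6·ρ2
  [ 1  -18     4  |  -29 ]
  [ 0    1  -1/6  |  5/3 ]
  [ 0    0    -1  |    0 ]
ρ3 ← -1·ρ3
  [ 1  -18     4  |  -29 ]
  [ 0    1  -1/6  |  5/3 ]
  [ 0    0     1  |    0 ]
ρ2 ← ρ2 + 1/6·ρ3
  [ 1  -18  4  |  -29 ]
  [ 0    1  0  |  5/3 ]
  [ 0    0  1  |    0 ]
ρ1 ← ρ1 − 4·ρ3
  [ 1  -18  0  |  -29 ]
  [ 0    1  0  |  5/3 ]
  [ 0    0  1  |    0 ]
ρ1 ← ρ1 + 18·ρ2
  [ 1  0  0  |    1 ]
  [ 0  1  0  |  5/3 ]
  [ 0  0  1  |    0 ]
Reading off the last column: x = 1, y = 5/3, z = 0.

(1, 5/3, 0)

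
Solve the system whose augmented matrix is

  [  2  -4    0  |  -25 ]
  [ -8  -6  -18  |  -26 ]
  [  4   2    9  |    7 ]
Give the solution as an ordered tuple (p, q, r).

(-1/2, 6, -1/3)

R1 := 1/2·R1
  [  1  -2    0  |  -25/2 ]
  [ -8  -6  -18  |    -26 ]
  [  4   2    9  |      7 ]
R2 := R2 + 8·R1
  [ 1   -2    0  |  -25/2 ]
  [ 0  -22  -18  |   -126 ]
  [ 4    2    9  |      7 ]
R3 := R3 − 4·R1
  [ 1   -2    0  |  -25/2 ]
  [ 0  -22  -18  |   -126 ]
  [ 0   10    9  |     57 ]
R2 := -1/22·R2
  [ 1  -2     0  |  -25/2 ]
  [ 0   1  9/11  |  63/11 ]
  [ 0  10     9  |     57 ]
R3 := R3 − 10·R2
  [ 1  -2     0  |  -25/2 ]
  [ 0   1  9/11  |  63/11 ]
  [ 0   0  9/11  |  -3/11 ]
R3 := 11/9·R3
  [ 1  -2     0  |  -25/2 ]
  [ 0   1  9/11  |  63/11 ]
  [ 0   0     1  |   -1/3 ]
R2 := R2 − 9/11·R3
  [ 1  -2  0  |  -25/2 ]
  [ 0   1  0  |      6 ]
  [ 0   0  1  |   -1/3 ]
R1 := R1 + 2·R2
  [ 1  0  0  |  -1/2 ]
  [ 0  1  0  |     6 ]
  [ 0  0  1  |  -1/3 ]
Reading off the last column: p = -1/2, q = 6, r = -1/3.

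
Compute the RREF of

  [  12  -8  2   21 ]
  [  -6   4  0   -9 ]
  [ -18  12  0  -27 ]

R1 → 1/12·R1
  [   1  -2/3  1/6  7/4 ]
  [  -6     4    0   -9 ]
  [ -18    12    0  -27 ]
R2 → R2 + 6·R1
  [   1  -2/3  1/6  7/4 ]
  [   0     0    1  3/2 ]
  [ -18    12    0  -27 ]
R3 → R3 + 18·R1
  [ 1  -2/3  1/6  7/4 ]
  [ 0     0    1  3/2 ]
  [ 0     0    3  9/2 ]
R3 → R3 − 3·R2
  [ 1  -2/3  1/6  7/4 ]
  [ 0     0    1  3/2 ]
  [ 0     0    0    0 ]
R1 → R1 − 1/6·R2
  [ 1  -2/3  0  3/2 ]
  [ 0     0  1  3/2 ]
  [ 0     0  0    0 ]

[[1, -2/3, 0, 3/2], [0, 0, 1, 3/2], [0, 0, 0, 0]]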